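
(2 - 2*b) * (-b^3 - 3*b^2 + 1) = 2*b^4 + 4*b^3 - 6*b^2 - 2*b + 2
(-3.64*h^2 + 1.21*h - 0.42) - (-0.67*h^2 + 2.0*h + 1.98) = -2.97*h^2 - 0.79*h - 2.4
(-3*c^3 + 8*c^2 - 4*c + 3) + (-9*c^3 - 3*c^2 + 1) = -12*c^3 + 5*c^2 - 4*c + 4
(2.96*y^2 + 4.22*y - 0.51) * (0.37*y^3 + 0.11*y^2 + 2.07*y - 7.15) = 1.0952*y^5 + 1.887*y^4 + 6.4027*y^3 - 12.4847*y^2 - 31.2287*y + 3.6465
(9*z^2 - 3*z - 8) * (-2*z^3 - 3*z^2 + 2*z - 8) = -18*z^5 - 21*z^4 + 43*z^3 - 54*z^2 + 8*z + 64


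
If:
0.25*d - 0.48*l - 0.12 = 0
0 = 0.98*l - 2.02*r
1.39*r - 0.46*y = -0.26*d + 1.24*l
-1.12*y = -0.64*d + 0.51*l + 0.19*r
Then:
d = 0.47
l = -0.00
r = -0.00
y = 0.27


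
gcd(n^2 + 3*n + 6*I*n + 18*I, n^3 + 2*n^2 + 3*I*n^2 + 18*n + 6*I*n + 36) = n + 6*I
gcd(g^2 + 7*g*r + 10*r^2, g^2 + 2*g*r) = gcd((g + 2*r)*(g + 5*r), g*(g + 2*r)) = g + 2*r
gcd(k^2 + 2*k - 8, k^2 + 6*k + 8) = k + 4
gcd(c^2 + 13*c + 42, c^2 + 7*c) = c + 7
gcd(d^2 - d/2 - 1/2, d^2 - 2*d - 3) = 1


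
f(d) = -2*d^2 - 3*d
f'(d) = -4*d - 3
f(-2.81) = -7.36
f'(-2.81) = 8.24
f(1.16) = -6.17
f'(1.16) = -7.64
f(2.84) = -24.65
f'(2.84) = -14.36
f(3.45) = -34.16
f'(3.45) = -16.80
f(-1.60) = -0.32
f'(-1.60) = 3.40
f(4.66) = -57.41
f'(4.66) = -21.64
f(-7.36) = -86.26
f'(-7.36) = 26.44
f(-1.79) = -1.04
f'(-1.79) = 4.16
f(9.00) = -189.00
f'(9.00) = -39.00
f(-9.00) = -135.00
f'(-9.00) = 33.00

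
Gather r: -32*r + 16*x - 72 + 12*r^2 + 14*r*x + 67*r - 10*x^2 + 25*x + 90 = 12*r^2 + r*(14*x + 35) - 10*x^2 + 41*x + 18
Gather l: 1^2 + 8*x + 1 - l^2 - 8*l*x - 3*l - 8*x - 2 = -l^2 + l*(-8*x - 3)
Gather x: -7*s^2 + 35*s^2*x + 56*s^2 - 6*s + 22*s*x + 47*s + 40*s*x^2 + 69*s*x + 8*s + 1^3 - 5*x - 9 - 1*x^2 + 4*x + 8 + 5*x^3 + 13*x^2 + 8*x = 49*s^2 + 49*s + 5*x^3 + x^2*(40*s + 12) + x*(35*s^2 + 91*s + 7)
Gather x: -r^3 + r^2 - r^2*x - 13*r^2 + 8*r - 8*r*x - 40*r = -r^3 - 12*r^2 - 32*r + x*(-r^2 - 8*r)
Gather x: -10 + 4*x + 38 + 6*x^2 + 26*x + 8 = 6*x^2 + 30*x + 36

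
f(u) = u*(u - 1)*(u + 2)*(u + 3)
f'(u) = u*(u - 1)*(u + 2) + u*(u - 1)*(u + 3) + u*(u + 2)*(u + 3) + (u - 1)*(u + 2)*(u + 3) = 4*u^3 + 12*u^2 + 2*u - 6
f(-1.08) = 3.97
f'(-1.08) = 0.80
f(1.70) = 20.69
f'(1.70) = 51.73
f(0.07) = -0.41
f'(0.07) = -5.80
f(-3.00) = 0.00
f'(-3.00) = -12.00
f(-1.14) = 3.90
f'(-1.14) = 1.39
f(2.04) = 43.20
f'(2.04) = 81.98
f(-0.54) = 2.99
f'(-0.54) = -4.21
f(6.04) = 2212.54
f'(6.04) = 1325.25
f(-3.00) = 0.00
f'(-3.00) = -12.00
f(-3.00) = 0.00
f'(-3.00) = -12.00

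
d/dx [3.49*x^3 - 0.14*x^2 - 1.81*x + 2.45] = 10.47*x^2 - 0.28*x - 1.81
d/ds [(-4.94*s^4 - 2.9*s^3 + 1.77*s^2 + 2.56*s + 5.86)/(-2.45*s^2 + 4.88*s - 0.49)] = (24.206*s^5 - 65.2166*s^4 - 18.6216*s^3 + 19.1726*s^2 + 26.9794*s - 29.8512)/(6.0025*s^4 - 23.912*s^3 + 26.2154*s^2 - 4.7824*s + 0.2401)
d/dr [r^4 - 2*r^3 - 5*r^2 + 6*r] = 4*r^3 - 6*r^2 - 10*r + 6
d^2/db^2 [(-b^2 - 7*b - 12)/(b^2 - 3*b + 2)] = 20*(-b^3 - 3*b^2 + 15*b - 13)/(b^6 - 9*b^5 + 33*b^4 - 63*b^3 + 66*b^2 - 36*b + 8)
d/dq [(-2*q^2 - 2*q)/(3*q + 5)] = 2*(-3*q^2 - 10*q - 5)/(9*q^2 + 30*q + 25)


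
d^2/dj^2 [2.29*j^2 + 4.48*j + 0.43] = 4.58000000000000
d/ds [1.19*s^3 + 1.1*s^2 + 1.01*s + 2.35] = 3.57*s^2 + 2.2*s + 1.01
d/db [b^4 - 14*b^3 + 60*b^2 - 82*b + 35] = 4*b^3 - 42*b^2 + 120*b - 82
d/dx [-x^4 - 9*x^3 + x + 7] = -4*x^3 - 27*x^2 + 1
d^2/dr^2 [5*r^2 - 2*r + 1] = 10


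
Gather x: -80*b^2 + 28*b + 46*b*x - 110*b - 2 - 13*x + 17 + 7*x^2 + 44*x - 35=-80*b^2 - 82*b + 7*x^2 + x*(46*b + 31) - 20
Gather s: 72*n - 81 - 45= 72*n - 126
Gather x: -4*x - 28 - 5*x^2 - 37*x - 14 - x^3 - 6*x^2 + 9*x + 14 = -x^3 - 11*x^2 - 32*x - 28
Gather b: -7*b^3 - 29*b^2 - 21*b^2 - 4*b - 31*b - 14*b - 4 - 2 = -7*b^3 - 50*b^2 - 49*b - 6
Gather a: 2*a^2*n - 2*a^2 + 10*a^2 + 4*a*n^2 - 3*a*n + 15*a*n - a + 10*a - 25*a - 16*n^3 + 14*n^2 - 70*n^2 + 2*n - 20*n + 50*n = a^2*(2*n + 8) + a*(4*n^2 + 12*n - 16) - 16*n^3 - 56*n^2 + 32*n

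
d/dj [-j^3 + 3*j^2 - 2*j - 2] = -3*j^2 + 6*j - 2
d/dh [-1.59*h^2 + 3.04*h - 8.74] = 3.04 - 3.18*h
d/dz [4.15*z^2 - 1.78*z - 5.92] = 8.3*z - 1.78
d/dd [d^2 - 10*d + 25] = 2*d - 10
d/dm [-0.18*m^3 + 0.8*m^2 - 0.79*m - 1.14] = -0.54*m^2 + 1.6*m - 0.79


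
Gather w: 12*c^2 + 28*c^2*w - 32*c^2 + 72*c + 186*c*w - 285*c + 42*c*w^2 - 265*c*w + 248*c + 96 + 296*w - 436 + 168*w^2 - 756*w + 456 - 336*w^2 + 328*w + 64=-20*c^2 + 35*c + w^2*(42*c - 168) + w*(28*c^2 - 79*c - 132) + 180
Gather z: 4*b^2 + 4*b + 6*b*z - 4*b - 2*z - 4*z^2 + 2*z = 4*b^2 + 6*b*z - 4*z^2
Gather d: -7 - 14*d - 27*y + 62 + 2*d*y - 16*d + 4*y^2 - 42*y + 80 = d*(2*y - 30) + 4*y^2 - 69*y + 135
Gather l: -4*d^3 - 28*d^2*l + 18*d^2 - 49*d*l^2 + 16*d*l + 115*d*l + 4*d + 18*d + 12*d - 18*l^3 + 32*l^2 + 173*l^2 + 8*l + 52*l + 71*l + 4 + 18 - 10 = -4*d^3 + 18*d^2 + 34*d - 18*l^3 + l^2*(205 - 49*d) + l*(-28*d^2 + 131*d + 131) + 12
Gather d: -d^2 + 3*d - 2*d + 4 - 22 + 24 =-d^2 + d + 6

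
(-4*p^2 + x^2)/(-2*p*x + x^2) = (2*p + x)/x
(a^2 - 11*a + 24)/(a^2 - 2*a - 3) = (a - 8)/(a + 1)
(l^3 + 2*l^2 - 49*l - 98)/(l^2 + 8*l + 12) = (l^2 - 49)/(l + 6)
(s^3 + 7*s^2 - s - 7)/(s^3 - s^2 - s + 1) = (s + 7)/(s - 1)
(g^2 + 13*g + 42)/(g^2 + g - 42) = (g + 6)/(g - 6)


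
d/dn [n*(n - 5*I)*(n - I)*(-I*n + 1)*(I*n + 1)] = 5*n^4 - 24*I*n^3 - 12*n^2 - 12*I*n - 5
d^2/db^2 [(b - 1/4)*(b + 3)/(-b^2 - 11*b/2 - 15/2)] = 44/(8*b^3 + 60*b^2 + 150*b + 125)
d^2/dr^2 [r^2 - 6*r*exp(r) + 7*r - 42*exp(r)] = -6*r*exp(r) - 54*exp(r) + 2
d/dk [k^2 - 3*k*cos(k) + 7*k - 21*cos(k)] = 3*k*sin(k) + 2*k + 21*sin(k) - 3*cos(k) + 7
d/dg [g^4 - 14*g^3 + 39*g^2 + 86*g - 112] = 4*g^3 - 42*g^2 + 78*g + 86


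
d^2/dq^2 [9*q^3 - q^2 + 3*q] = 54*q - 2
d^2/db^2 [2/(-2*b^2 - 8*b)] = 2*(b*(b + 4) - 4*(b + 2)^2)/(b^3*(b + 4)^3)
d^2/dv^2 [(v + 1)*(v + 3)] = 2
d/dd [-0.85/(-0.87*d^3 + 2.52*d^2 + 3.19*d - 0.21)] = (-2.2185*d^2 + 4.284*d + 2.7115)/(0.87*d^3 - 2.52*d^2 - 3.19*d + 0.21)^2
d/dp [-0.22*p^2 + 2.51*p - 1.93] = 2.51 - 0.44*p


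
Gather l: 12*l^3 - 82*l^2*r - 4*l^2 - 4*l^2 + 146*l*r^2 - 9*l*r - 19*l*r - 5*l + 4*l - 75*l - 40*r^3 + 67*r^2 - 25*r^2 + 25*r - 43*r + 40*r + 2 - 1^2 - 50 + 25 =12*l^3 + l^2*(-82*r - 8) + l*(146*r^2 - 28*r - 76) - 40*r^3 + 42*r^2 + 22*r - 24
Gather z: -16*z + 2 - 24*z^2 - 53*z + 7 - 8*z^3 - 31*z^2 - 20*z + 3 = -8*z^3 - 55*z^2 - 89*z + 12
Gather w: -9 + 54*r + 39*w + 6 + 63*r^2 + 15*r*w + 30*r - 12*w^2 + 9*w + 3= 63*r^2 + 84*r - 12*w^2 + w*(15*r + 48)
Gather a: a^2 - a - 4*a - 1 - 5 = a^2 - 5*a - 6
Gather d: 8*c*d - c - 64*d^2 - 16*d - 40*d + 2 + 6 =-c - 64*d^2 + d*(8*c - 56) + 8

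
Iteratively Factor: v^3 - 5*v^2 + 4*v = (v)*(v^2 - 5*v + 4) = v*(v - 4)*(v - 1)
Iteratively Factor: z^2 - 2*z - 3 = (z - 3)*(z + 1)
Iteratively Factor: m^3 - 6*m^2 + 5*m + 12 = (m - 4)*(m^2 - 2*m - 3) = (m - 4)*(m + 1)*(m - 3)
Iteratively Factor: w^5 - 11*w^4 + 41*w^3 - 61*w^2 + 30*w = (w)*(w^4 - 11*w^3 + 41*w^2 - 61*w + 30) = w*(w - 5)*(w^3 - 6*w^2 + 11*w - 6) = w*(w - 5)*(w - 2)*(w^2 - 4*w + 3) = w*(w - 5)*(w - 3)*(w - 2)*(w - 1)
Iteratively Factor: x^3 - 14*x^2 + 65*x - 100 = (x - 5)*(x^2 - 9*x + 20) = (x - 5)*(x - 4)*(x - 5)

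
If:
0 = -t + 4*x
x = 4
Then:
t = 16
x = 4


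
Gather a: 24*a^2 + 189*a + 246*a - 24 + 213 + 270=24*a^2 + 435*a + 459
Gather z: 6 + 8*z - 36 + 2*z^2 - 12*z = 2*z^2 - 4*z - 30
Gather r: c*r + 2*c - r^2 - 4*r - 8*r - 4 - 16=2*c - r^2 + r*(c - 12) - 20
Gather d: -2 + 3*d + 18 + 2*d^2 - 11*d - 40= 2*d^2 - 8*d - 24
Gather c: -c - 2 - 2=-c - 4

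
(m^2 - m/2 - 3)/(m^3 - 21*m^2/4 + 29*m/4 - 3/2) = 2*(2*m + 3)/(4*m^2 - 13*m + 3)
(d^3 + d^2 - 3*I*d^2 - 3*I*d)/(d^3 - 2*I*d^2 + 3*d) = (d + 1)/(d + I)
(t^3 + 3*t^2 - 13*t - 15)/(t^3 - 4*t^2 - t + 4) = (t^2 + 2*t - 15)/(t^2 - 5*t + 4)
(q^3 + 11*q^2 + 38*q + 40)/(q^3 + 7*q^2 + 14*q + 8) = (q + 5)/(q + 1)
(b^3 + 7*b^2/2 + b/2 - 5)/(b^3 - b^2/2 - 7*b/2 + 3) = (2*b + 5)/(2*b - 3)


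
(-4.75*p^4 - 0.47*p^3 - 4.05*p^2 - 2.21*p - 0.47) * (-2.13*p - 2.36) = 10.1175*p^5 + 12.2111*p^4 + 9.7357*p^3 + 14.2653*p^2 + 6.2167*p + 1.1092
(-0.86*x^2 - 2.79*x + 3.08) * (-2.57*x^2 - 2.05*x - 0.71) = 2.2102*x^4 + 8.9333*x^3 - 1.5855*x^2 - 4.3331*x - 2.1868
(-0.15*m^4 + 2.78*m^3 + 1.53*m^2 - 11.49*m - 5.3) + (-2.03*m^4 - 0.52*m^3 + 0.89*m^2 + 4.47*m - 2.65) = -2.18*m^4 + 2.26*m^3 + 2.42*m^2 - 7.02*m - 7.95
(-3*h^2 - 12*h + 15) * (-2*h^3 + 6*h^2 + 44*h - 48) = 6*h^5 + 6*h^4 - 234*h^3 - 294*h^2 + 1236*h - 720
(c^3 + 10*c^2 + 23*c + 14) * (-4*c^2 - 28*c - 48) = -4*c^5 - 68*c^4 - 420*c^3 - 1180*c^2 - 1496*c - 672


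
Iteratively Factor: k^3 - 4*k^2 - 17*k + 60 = (k - 3)*(k^2 - k - 20) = (k - 5)*(k - 3)*(k + 4)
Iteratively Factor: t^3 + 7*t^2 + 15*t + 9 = (t + 3)*(t^2 + 4*t + 3) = (t + 3)^2*(t + 1)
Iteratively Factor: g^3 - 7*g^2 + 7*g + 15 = (g + 1)*(g^2 - 8*g + 15) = (g - 5)*(g + 1)*(g - 3)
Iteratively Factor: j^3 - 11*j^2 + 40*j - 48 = (j - 4)*(j^2 - 7*j + 12) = (j - 4)^2*(j - 3)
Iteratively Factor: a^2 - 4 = (a + 2)*(a - 2)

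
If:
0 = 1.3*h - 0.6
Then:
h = 0.46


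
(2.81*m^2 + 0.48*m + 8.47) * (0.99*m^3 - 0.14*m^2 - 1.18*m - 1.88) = 2.7819*m^5 + 0.0817999999999999*m^4 + 5.0023*m^3 - 7.035*m^2 - 10.897*m - 15.9236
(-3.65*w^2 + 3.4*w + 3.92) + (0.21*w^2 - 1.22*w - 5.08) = -3.44*w^2 + 2.18*w - 1.16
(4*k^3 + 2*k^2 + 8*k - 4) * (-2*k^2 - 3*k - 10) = -8*k^5 - 16*k^4 - 62*k^3 - 36*k^2 - 68*k + 40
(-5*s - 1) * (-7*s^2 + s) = 35*s^3 + 2*s^2 - s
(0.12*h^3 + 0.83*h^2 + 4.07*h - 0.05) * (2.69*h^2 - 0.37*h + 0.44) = 0.3228*h^5 + 2.1883*h^4 + 10.694*h^3 - 1.2752*h^2 + 1.8093*h - 0.022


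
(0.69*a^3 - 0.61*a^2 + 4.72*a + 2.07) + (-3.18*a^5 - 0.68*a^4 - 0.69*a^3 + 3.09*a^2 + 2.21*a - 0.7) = -3.18*a^5 - 0.68*a^4 + 2.48*a^2 + 6.93*a + 1.37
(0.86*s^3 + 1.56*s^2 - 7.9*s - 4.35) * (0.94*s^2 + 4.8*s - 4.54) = 0.8084*s^5 + 5.5944*s^4 - 3.8424*s^3 - 49.0914*s^2 + 14.986*s + 19.749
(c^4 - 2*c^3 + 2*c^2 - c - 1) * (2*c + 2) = 2*c^5 - 2*c^4 + 2*c^2 - 4*c - 2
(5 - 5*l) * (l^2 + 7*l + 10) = -5*l^3 - 30*l^2 - 15*l + 50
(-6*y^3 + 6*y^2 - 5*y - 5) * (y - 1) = -6*y^4 + 12*y^3 - 11*y^2 + 5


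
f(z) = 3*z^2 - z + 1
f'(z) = 6*z - 1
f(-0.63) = 2.82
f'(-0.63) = -4.78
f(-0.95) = 4.66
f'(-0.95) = -6.70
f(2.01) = 11.11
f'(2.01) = 11.06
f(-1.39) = 8.19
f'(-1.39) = -9.34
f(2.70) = 20.17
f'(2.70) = 15.20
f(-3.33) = 37.60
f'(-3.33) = -20.98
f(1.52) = 6.41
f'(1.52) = 8.12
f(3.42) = 32.67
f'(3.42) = 19.52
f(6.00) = 103.00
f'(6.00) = 35.00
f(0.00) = 1.00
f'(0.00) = -1.00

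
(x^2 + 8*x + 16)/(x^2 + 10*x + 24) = (x + 4)/(x + 6)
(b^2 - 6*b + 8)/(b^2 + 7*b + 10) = (b^2 - 6*b + 8)/(b^2 + 7*b + 10)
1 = 1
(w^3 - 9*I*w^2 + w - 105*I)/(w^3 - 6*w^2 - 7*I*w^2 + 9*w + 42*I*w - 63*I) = (w^2 - 2*I*w + 15)/(w^2 - 6*w + 9)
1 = 1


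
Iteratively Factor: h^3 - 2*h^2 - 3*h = (h)*(h^2 - 2*h - 3) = h*(h + 1)*(h - 3)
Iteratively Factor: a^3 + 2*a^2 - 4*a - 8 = (a + 2)*(a^2 - 4) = (a - 2)*(a + 2)*(a + 2)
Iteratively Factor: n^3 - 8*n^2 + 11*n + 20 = (n - 5)*(n^2 - 3*n - 4) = (n - 5)*(n + 1)*(n - 4)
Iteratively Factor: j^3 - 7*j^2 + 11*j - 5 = (j - 5)*(j^2 - 2*j + 1) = (j - 5)*(j - 1)*(j - 1)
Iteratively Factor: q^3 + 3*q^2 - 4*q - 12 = (q + 2)*(q^2 + q - 6) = (q - 2)*(q + 2)*(q + 3)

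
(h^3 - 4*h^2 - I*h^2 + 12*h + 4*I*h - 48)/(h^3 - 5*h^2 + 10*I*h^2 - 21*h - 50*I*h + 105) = (h^2 - 4*h*(1 + I) + 16*I)/(h^2 + h*(-5 + 7*I) - 35*I)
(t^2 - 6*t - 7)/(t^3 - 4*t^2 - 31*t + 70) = (t + 1)/(t^2 + 3*t - 10)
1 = 1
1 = 1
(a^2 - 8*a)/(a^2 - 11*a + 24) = a/(a - 3)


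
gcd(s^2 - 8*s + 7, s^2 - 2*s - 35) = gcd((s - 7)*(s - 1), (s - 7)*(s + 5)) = s - 7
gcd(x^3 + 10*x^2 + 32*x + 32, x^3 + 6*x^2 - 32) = x^2 + 8*x + 16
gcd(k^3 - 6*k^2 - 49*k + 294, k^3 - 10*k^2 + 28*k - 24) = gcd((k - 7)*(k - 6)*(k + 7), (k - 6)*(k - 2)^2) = k - 6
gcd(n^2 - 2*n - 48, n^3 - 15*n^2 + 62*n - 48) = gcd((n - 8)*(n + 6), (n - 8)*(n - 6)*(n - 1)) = n - 8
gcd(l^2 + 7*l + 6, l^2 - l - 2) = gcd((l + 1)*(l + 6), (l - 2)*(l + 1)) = l + 1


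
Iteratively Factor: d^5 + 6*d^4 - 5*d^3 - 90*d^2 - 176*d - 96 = (d + 2)*(d^4 + 4*d^3 - 13*d^2 - 64*d - 48) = (d + 1)*(d + 2)*(d^3 + 3*d^2 - 16*d - 48) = (d + 1)*(d + 2)*(d + 3)*(d^2 - 16) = (d + 1)*(d + 2)*(d + 3)*(d + 4)*(d - 4)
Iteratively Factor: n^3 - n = (n + 1)*(n^2 - n) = n*(n + 1)*(n - 1)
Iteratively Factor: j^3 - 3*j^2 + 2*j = (j)*(j^2 - 3*j + 2) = j*(j - 1)*(j - 2)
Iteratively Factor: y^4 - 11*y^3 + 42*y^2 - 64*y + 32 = (y - 4)*(y^3 - 7*y^2 + 14*y - 8) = (y - 4)^2*(y^2 - 3*y + 2) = (y - 4)^2*(y - 1)*(y - 2)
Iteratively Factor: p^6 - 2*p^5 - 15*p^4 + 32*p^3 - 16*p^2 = (p - 1)*(p^5 - p^4 - 16*p^3 + 16*p^2) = p*(p - 1)*(p^4 - p^3 - 16*p^2 + 16*p) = p^2*(p - 1)*(p^3 - p^2 - 16*p + 16) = p^2*(p - 1)*(p + 4)*(p^2 - 5*p + 4) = p^2*(p - 4)*(p - 1)*(p + 4)*(p - 1)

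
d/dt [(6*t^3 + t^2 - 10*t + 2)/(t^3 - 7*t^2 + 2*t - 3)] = (-43*t^4 + 44*t^3 - 128*t^2 + 22*t + 26)/(t^6 - 14*t^5 + 53*t^4 - 34*t^3 + 46*t^2 - 12*t + 9)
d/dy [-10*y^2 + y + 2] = 1 - 20*y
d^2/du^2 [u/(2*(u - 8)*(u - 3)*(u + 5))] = (3*u^5 - 18*u^4 + 67*u^3 - 720*u^2 + 2160*u + 3720)/(u^9 - 18*u^8 + 15*u^7 + 1260*u^6 - 4785*u^5 - 26658*u^4 + 147329*u^3 + 86760*u^2 - 1339200*u + 1728000)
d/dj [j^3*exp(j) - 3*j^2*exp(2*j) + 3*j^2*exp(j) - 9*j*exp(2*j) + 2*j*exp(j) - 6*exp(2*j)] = (j^3 - 6*j^2*exp(j) + 6*j^2 - 24*j*exp(j) + 8*j - 21*exp(j) + 2)*exp(j)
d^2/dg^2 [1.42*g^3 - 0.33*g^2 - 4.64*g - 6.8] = 8.52*g - 0.66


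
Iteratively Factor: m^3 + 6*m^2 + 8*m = (m + 2)*(m^2 + 4*m) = (m + 2)*(m + 4)*(m)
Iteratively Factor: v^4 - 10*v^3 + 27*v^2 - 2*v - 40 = (v + 1)*(v^3 - 11*v^2 + 38*v - 40) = (v - 5)*(v + 1)*(v^2 - 6*v + 8) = (v - 5)*(v - 2)*(v + 1)*(v - 4)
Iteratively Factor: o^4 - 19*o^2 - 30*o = (o)*(o^3 - 19*o - 30) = o*(o - 5)*(o^2 + 5*o + 6) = o*(o - 5)*(o + 2)*(o + 3)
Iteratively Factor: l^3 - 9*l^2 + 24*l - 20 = (l - 2)*(l^2 - 7*l + 10) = (l - 5)*(l - 2)*(l - 2)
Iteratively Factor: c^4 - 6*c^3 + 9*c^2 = (c - 3)*(c^3 - 3*c^2) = c*(c - 3)*(c^2 - 3*c) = c*(c - 3)^2*(c)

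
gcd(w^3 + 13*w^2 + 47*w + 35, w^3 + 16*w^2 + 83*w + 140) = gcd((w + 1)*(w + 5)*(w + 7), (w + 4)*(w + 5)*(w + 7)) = w^2 + 12*w + 35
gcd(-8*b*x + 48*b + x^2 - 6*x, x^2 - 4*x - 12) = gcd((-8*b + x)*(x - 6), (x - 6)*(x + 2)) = x - 6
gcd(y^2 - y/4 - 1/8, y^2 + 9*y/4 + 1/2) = y + 1/4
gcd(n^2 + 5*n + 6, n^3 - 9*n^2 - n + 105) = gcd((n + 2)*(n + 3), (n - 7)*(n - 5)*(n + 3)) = n + 3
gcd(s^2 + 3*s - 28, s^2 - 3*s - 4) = s - 4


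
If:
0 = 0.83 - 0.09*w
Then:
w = 9.22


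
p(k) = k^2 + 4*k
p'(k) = 2*k + 4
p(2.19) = 13.56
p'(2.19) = 8.38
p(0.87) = 4.24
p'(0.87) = 5.74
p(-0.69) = -2.28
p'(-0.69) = 2.62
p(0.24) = 1.02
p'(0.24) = 4.48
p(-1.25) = -3.44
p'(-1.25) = 1.50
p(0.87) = 4.24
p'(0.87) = 5.74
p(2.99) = 20.90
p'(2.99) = 9.98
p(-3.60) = -1.44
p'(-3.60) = -3.20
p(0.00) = 0.00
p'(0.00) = 4.00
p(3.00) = 21.00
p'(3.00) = 10.00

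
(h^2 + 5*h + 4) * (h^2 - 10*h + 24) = h^4 - 5*h^3 - 22*h^2 + 80*h + 96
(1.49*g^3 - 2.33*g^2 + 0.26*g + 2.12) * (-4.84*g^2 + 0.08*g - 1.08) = -7.2116*g^5 + 11.3964*g^4 - 3.054*g^3 - 7.7236*g^2 - 0.1112*g - 2.2896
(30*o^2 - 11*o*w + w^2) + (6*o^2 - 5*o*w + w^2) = 36*o^2 - 16*o*w + 2*w^2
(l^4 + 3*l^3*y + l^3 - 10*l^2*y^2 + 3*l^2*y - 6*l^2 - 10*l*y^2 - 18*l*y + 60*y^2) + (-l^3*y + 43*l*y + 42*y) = l^4 + 2*l^3*y + l^3 - 10*l^2*y^2 + 3*l^2*y - 6*l^2 - 10*l*y^2 + 25*l*y + 60*y^2 + 42*y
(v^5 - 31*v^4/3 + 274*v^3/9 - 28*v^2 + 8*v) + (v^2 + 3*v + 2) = v^5 - 31*v^4/3 + 274*v^3/9 - 27*v^2 + 11*v + 2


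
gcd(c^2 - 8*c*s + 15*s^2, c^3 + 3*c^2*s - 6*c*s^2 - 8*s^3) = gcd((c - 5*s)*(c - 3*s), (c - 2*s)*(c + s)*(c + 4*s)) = 1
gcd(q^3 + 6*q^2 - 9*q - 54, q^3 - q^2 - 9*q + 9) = q^2 - 9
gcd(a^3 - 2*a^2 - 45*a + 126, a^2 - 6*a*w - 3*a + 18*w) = a - 3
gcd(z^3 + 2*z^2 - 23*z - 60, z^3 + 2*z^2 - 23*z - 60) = z^3 + 2*z^2 - 23*z - 60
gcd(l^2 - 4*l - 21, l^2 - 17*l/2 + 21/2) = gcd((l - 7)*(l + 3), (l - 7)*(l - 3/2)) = l - 7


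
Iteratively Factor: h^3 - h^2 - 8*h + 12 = (h - 2)*(h^2 + h - 6) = (h - 2)^2*(h + 3)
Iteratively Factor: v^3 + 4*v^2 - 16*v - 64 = (v + 4)*(v^2 - 16) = (v - 4)*(v + 4)*(v + 4)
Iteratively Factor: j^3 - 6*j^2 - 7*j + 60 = (j - 4)*(j^2 - 2*j - 15) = (j - 5)*(j - 4)*(j + 3)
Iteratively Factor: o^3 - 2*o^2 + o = (o - 1)*(o^2 - o) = o*(o - 1)*(o - 1)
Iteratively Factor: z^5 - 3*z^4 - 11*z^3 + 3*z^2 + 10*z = (z - 5)*(z^4 + 2*z^3 - z^2 - 2*z) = (z - 5)*(z + 2)*(z^3 - z) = (z - 5)*(z + 1)*(z + 2)*(z^2 - z) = (z - 5)*(z - 1)*(z + 1)*(z + 2)*(z)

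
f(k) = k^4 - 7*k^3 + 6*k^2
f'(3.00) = -45.00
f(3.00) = -54.00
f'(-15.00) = -18405.00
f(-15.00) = 75600.00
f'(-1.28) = -58.16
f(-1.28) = 27.19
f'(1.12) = -7.28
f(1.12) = -0.73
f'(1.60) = -18.18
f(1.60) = -6.76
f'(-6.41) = -1993.27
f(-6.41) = 3778.38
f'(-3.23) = -392.64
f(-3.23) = 407.33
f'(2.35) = -35.86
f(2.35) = -27.21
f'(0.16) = 1.40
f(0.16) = 0.13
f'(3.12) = -45.50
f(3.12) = -59.43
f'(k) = 4*k^3 - 21*k^2 + 12*k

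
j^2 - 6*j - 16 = (j - 8)*(j + 2)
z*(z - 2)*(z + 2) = z^3 - 4*z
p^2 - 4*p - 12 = (p - 6)*(p + 2)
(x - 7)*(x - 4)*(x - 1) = x^3 - 12*x^2 + 39*x - 28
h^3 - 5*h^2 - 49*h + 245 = (h - 7)*(h - 5)*(h + 7)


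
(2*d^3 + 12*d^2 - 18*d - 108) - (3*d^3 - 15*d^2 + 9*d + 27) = -d^3 + 27*d^2 - 27*d - 135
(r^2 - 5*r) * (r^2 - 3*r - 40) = r^4 - 8*r^3 - 25*r^2 + 200*r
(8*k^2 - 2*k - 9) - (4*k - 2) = 8*k^2 - 6*k - 7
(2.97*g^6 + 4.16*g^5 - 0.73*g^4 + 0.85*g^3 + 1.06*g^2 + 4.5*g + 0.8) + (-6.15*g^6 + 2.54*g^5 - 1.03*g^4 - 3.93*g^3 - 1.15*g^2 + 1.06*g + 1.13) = -3.18*g^6 + 6.7*g^5 - 1.76*g^4 - 3.08*g^3 - 0.0899999999999999*g^2 + 5.56*g + 1.93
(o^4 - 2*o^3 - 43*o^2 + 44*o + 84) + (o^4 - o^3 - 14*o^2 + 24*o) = 2*o^4 - 3*o^3 - 57*o^2 + 68*o + 84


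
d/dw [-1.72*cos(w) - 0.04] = 1.72*sin(w)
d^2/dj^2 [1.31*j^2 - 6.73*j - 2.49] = 2.62000000000000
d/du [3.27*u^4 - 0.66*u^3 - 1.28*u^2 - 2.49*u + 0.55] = 13.08*u^3 - 1.98*u^2 - 2.56*u - 2.49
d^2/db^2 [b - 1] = 0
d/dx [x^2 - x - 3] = 2*x - 1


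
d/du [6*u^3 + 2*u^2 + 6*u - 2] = 18*u^2 + 4*u + 6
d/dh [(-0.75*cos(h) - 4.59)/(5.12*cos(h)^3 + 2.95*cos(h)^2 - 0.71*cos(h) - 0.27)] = (-7.68*cos(h)^3 - 72.7149*cos(h)^2 - 27.081*cos(h) + 3.0564)*sin(h)/(26.2144*cos(h)^6 + 30.208*cos(h)^5 + 1.4321*cos(h)^4 - 6.9538*cos(h)^3 - 1.0889*cos(h)^2 + 0.3834*cos(h) + 0.0729)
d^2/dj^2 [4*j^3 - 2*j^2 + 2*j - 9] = 24*j - 4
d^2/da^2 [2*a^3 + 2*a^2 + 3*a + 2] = 12*a + 4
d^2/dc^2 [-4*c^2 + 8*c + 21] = -8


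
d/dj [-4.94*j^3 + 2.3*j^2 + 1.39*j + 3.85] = -14.82*j^2 + 4.6*j + 1.39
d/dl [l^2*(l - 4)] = l*(3*l - 8)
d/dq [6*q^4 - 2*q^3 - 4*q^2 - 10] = 2*q*(12*q^2 - 3*q - 4)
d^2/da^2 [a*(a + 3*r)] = 2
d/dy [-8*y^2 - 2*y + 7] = -16*y - 2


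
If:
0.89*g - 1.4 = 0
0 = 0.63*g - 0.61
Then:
No Solution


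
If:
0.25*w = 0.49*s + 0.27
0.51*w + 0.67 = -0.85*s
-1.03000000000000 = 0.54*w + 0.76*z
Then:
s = -0.66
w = -0.21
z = -1.20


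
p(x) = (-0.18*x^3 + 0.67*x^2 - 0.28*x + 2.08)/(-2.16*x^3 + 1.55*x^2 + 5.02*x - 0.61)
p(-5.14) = 0.15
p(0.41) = 1.32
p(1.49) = 0.81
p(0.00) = -3.41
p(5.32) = 0.03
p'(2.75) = 0.27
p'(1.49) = 1.37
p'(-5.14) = 0.02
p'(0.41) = -4.30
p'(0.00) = -27.60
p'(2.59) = 0.41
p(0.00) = -3.41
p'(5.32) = 0.01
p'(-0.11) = -7.11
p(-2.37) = 0.36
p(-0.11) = -1.86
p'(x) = (-0.54*x^2 + 1.34*x - 0.28)/(-2.16*x^3 + 1.55*x^2 + 5.02*x - 0.61) + (6.48*x^2 - 3.1*x - 5.02)*(-0.18*x^3 + 0.67*x^2 - 0.28*x + 2.08)/(-2.16*x^3 + 1.55*x^2 + 5.02*x - 0.61)^2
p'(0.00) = -27.60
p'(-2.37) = 0.29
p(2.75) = -0.13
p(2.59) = -0.18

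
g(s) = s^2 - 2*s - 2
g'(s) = 2*s - 2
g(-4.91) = 31.93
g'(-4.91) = -11.82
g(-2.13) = 6.80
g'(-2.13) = -6.26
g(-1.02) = 1.08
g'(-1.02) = -4.04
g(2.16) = -1.65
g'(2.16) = 2.32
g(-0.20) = -1.56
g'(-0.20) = -2.40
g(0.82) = -2.97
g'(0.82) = -0.36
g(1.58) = -2.66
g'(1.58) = 1.16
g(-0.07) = -1.86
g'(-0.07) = -2.14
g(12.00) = 118.00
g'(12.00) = 22.00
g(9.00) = 61.00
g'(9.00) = 16.00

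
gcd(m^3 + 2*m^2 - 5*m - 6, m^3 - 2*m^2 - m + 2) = m^2 - m - 2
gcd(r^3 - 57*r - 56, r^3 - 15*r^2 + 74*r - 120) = 1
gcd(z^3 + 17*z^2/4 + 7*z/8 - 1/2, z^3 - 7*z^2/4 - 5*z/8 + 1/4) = z^2 + z/4 - 1/8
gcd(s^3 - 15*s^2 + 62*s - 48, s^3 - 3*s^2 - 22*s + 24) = s^2 - 7*s + 6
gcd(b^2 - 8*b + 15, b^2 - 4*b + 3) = b - 3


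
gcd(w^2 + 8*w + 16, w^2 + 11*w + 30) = 1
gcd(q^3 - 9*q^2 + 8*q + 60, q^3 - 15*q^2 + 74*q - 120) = q^2 - 11*q + 30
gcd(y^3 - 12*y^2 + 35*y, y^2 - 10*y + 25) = y - 5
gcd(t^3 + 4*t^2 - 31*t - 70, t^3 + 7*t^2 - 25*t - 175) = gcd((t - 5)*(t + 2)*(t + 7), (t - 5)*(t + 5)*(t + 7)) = t^2 + 2*t - 35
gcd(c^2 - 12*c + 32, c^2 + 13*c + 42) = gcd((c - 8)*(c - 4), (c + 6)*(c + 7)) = 1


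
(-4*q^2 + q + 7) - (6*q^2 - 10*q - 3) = -10*q^2 + 11*q + 10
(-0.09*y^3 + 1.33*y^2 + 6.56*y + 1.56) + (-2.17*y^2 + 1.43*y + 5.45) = -0.09*y^3 - 0.84*y^2 + 7.99*y + 7.01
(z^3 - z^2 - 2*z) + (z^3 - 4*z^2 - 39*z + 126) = 2*z^3 - 5*z^2 - 41*z + 126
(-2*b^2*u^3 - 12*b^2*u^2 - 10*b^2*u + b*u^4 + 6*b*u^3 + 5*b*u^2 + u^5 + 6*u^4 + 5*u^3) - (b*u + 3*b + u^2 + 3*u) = -2*b^2*u^3 - 12*b^2*u^2 - 10*b^2*u + b*u^4 + 6*b*u^3 + 5*b*u^2 - b*u - 3*b + u^5 + 6*u^4 + 5*u^3 - u^2 - 3*u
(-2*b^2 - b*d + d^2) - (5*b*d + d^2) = -2*b^2 - 6*b*d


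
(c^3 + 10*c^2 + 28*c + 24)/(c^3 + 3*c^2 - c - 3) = (c^3 + 10*c^2 + 28*c + 24)/(c^3 + 3*c^2 - c - 3)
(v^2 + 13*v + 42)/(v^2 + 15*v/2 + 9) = 2*(v + 7)/(2*v + 3)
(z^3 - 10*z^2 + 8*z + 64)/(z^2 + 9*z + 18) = (z^3 - 10*z^2 + 8*z + 64)/(z^2 + 9*z + 18)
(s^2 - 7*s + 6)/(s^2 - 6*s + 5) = (s - 6)/(s - 5)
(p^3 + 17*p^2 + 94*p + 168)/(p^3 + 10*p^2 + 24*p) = (p + 7)/p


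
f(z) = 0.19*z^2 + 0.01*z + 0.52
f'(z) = 0.38*z + 0.01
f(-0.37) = 0.54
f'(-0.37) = -0.13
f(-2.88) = 2.07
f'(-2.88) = -1.08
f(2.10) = 1.38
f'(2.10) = 0.81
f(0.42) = 0.56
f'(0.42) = 0.17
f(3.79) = 3.29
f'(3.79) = 1.45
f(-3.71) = 3.10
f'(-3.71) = -1.40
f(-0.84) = 0.65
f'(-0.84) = -0.31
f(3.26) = 2.57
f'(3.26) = 1.25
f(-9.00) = 15.82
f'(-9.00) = -3.41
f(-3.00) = 2.20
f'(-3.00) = -1.13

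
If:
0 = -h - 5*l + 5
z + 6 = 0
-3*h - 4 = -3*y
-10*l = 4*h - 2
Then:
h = -4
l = 9/5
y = -8/3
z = -6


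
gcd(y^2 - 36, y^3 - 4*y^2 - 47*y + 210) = y - 6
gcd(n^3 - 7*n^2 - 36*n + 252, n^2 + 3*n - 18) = n + 6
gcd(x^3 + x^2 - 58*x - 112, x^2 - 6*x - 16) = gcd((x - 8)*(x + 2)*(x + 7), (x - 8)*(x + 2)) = x^2 - 6*x - 16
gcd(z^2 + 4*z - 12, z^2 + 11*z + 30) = z + 6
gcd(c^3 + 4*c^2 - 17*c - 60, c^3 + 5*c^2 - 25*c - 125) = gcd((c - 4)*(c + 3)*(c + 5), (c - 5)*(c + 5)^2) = c + 5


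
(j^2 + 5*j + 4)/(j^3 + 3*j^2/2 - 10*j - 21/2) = 2*(j + 4)/(2*j^2 + j - 21)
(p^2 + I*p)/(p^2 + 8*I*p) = (p + I)/(p + 8*I)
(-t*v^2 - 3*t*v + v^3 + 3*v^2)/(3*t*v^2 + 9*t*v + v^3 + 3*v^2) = (-t + v)/(3*t + v)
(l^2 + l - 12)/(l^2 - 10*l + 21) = (l + 4)/(l - 7)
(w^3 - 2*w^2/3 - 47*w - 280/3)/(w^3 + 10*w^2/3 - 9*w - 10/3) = (3*w^2 - 17*w - 56)/(3*w^2 - 5*w - 2)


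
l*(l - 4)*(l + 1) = l^3 - 3*l^2 - 4*l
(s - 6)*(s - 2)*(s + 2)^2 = s^4 - 4*s^3 - 16*s^2 + 16*s + 48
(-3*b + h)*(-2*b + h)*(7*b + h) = 42*b^3 - 29*b^2*h + 2*b*h^2 + h^3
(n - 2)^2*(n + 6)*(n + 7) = n^4 + 9*n^3 - 6*n^2 - 116*n + 168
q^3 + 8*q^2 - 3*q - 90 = (q - 3)*(q + 5)*(q + 6)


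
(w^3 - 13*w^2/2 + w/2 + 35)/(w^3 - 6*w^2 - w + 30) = (w - 7/2)/(w - 3)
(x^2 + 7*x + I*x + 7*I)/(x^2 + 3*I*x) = (x^2 + x*(7 + I) + 7*I)/(x*(x + 3*I))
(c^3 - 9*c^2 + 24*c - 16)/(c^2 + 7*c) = (c^3 - 9*c^2 + 24*c - 16)/(c*(c + 7))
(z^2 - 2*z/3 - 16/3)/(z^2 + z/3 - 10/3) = (3*z - 8)/(3*z - 5)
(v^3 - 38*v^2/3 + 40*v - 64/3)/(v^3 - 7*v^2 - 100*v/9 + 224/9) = 3*(3*v^2 - 14*v + 8)/(9*v^2 + 9*v - 28)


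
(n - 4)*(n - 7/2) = n^2 - 15*n/2 + 14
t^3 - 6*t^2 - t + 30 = (t - 5)*(t - 3)*(t + 2)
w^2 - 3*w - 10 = (w - 5)*(w + 2)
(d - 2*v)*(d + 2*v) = d^2 - 4*v^2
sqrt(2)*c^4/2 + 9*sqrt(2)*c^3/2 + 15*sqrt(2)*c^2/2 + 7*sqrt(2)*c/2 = c*(c + 1)*(c + 7)*(sqrt(2)*c/2 + sqrt(2)/2)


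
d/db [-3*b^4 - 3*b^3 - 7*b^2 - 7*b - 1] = -12*b^3 - 9*b^2 - 14*b - 7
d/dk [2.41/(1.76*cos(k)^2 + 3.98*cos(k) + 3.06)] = (8.4832*cos(k) + 9.5918)*sin(k)/(1.76*cos(k)^2 + 3.98*cos(k) + 3.06)^2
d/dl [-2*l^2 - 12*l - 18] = -4*l - 12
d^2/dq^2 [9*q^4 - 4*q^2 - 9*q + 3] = 108*q^2 - 8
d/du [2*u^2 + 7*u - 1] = 4*u + 7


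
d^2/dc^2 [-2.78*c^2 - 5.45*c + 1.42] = -5.56000000000000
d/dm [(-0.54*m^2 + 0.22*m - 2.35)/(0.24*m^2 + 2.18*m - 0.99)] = (-1.23*m^2 + 2.1972*m + 4.9052)/(0.0576*m^4 + 1.0464*m^3 + 4.2772*m^2 - 4.3164*m + 0.9801)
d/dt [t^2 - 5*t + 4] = 2*t - 5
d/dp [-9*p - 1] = -9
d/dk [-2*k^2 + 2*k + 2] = 2 - 4*k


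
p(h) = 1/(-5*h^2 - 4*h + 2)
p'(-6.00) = 0.00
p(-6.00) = -0.00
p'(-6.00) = 0.00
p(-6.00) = -0.00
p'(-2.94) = -0.03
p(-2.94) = -0.03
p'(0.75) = 0.79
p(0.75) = -0.26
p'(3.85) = 0.01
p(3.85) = -0.01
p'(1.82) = 0.05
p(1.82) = -0.05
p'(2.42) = 0.02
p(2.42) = -0.03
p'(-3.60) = -0.01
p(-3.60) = -0.02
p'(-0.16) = 0.38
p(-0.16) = 0.40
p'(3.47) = 0.01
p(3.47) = -0.01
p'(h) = (10*h + 4)/(-5*h^2 - 4*h + 2)^2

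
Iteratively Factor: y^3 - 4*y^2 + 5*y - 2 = (y - 1)*(y^2 - 3*y + 2) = (y - 1)^2*(y - 2)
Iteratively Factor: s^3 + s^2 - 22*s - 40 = (s - 5)*(s^2 + 6*s + 8) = (s - 5)*(s + 2)*(s + 4)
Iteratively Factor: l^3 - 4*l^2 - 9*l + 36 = (l - 4)*(l^2 - 9) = (l - 4)*(l + 3)*(l - 3)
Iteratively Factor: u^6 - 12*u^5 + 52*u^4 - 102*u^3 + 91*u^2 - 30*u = (u - 3)*(u^5 - 9*u^4 + 25*u^3 - 27*u^2 + 10*u) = (u - 5)*(u - 3)*(u^4 - 4*u^3 + 5*u^2 - 2*u) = (u - 5)*(u - 3)*(u - 1)*(u^3 - 3*u^2 + 2*u) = u*(u - 5)*(u - 3)*(u - 1)*(u^2 - 3*u + 2) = u*(u - 5)*(u - 3)*(u - 2)*(u - 1)*(u - 1)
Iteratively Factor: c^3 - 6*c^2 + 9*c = (c)*(c^2 - 6*c + 9) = c*(c - 3)*(c - 3)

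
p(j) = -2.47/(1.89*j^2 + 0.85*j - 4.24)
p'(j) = -2.47*(-3.78*j - 0.85)/(1.89*j^2 + 0.85*j - 4.24)^2 = (9.3366*j + 2.0995)/(1.89*j^2 + 0.85*j - 4.24)^2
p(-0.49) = 0.59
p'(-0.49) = -0.14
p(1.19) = 4.47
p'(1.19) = 43.34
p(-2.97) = -0.25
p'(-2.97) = -0.26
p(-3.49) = -0.16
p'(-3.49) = -0.12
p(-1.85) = -3.77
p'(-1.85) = -35.26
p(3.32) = -0.13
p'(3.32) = 0.09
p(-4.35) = -0.09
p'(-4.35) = -0.05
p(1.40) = -3.77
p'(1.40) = 35.43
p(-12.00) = -0.01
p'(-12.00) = -0.00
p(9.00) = -0.02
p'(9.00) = 0.00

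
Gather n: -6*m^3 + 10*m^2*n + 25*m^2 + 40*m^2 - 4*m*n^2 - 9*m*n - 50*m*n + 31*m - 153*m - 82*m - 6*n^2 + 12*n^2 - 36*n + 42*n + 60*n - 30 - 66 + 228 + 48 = -6*m^3 + 65*m^2 - 204*m + n^2*(6 - 4*m) + n*(10*m^2 - 59*m + 66) + 180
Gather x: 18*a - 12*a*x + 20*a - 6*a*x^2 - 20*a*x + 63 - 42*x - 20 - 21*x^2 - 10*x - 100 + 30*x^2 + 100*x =38*a + x^2*(9 - 6*a) + x*(48 - 32*a) - 57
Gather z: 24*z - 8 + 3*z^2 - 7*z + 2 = 3*z^2 + 17*z - 6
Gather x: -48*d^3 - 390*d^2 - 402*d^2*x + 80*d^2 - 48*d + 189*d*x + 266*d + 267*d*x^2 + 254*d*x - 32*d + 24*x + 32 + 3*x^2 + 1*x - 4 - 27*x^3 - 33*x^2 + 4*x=-48*d^3 - 310*d^2 + 186*d - 27*x^3 + x^2*(267*d - 30) + x*(-402*d^2 + 443*d + 29) + 28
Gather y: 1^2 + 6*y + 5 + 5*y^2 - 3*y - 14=5*y^2 + 3*y - 8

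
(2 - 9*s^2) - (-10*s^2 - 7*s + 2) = s^2 + 7*s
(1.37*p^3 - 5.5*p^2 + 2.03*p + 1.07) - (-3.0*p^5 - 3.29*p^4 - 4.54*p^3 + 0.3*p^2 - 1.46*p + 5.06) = 3.0*p^5 + 3.29*p^4 + 5.91*p^3 - 5.8*p^2 + 3.49*p - 3.99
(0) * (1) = 0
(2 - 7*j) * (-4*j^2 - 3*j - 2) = 28*j^3 + 13*j^2 + 8*j - 4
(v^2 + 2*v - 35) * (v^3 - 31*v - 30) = v^5 + 2*v^4 - 66*v^3 - 92*v^2 + 1025*v + 1050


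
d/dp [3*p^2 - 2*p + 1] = 6*p - 2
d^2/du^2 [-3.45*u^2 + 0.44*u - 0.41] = -6.90000000000000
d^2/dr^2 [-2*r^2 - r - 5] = -4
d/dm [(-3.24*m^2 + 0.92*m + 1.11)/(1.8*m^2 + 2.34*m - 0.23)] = (-9.2376*m^2 - 2.5056*m - 2.809)/(3.24*m^4 + 8.424*m^3 + 4.6476*m^2 - 1.0764*m + 0.0529)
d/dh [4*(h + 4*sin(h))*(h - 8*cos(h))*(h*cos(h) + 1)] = -4*(h + 4*sin(h))*(h - 8*cos(h))*(h*sin(h) - cos(h)) + 4*(h + 4*sin(h))*(h*cos(h) + 1)*(8*sin(h) + 1) + 4*(h - 8*cos(h))*(h*cos(h) + 1)*(4*cos(h) + 1)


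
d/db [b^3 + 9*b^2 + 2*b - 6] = 3*b^2 + 18*b + 2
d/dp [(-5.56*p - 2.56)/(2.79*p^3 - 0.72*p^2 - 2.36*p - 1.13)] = (31.0248*p^3 + 17.424*p^2 - 3.6864*p + 0.241199999999999)/(7.7841*p^6 - 4.0176*p^5 - 12.6504*p^4 - 2.907*p^3 + 7.1968*p^2 + 5.3336*p + 1.2769)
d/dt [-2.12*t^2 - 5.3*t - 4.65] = -4.24*t - 5.3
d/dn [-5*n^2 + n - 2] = 1 - 10*n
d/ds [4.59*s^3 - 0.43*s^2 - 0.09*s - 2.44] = 13.77*s^2 - 0.86*s - 0.09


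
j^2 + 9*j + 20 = (j + 4)*(j + 5)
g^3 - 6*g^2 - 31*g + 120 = (g - 8)*(g - 3)*(g + 5)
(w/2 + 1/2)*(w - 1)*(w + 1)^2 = w^4/2 + w^3 - w - 1/2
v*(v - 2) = v^2 - 2*v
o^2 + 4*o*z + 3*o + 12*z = (o + 3)*(o + 4*z)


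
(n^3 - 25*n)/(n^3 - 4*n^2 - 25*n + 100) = n/(n - 4)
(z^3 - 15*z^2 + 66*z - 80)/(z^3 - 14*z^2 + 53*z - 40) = (z - 2)/(z - 1)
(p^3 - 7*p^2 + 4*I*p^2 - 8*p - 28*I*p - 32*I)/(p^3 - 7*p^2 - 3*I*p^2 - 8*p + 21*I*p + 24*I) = (p + 4*I)/(p - 3*I)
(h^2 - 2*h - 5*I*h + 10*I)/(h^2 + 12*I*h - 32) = (h^2 - 2*h - 5*I*h + 10*I)/(h^2 + 12*I*h - 32)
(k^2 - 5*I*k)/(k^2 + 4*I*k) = (k - 5*I)/(k + 4*I)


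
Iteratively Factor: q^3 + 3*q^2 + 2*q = (q + 2)*(q^2 + q) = q*(q + 2)*(q + 1)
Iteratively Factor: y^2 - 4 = (y + 2)*(y - 2)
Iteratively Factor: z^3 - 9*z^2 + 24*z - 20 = (z - 2)*(z^2 - 7*z + 10) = (z - 2)^2*(z - 5)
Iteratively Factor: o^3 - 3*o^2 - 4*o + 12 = (o + 2)*(o^2 - 5*o + 6) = (o - 3)*(o + 2)*(o - 2)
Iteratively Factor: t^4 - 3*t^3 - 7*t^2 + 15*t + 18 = (t + 2)*(t^3 - 5*t^2 + 3*t + 9) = (t - 3)*(t + 2)*(t^2 - 2*t - 3) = (t - 3)^2*(t + 2)*(t + 1)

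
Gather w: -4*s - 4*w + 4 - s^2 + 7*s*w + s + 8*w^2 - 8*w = -s^2 - 3*s + 8*w^2 + w*(7*s - 12) + 4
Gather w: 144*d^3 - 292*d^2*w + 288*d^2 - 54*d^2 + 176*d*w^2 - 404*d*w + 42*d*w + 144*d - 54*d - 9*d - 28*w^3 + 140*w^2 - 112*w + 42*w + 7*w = 144*d^3 + 234*d^2 + 81*d - 28*w^3 + w^2*(176*d + 140) + w*(-292*d^2 - 362*d - 63)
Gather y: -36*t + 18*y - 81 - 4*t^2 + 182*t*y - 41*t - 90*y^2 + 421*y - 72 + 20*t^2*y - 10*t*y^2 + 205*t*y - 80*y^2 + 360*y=-4*t^2 - 77*t + y^2*(-10*t - 170) + y*(20*t^2 + 387*t + 799) - 153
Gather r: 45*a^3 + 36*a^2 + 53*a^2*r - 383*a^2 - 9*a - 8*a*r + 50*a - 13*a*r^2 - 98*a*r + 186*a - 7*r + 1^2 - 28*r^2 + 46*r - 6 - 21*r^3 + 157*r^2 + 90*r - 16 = 45*a^3 - 347*a^2 + 227*a - 21*r^3 + r^2*(129 - 13*a) + r*(53*a^2 - 106*a + 129) - 21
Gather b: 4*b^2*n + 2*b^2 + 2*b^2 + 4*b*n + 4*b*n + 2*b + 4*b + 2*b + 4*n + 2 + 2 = b^2*(4*n + 4) + b*(8*n + 8) + 4*n + 4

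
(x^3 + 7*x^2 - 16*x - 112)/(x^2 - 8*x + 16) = (x^2 + 11*x + 28)/(x - 4)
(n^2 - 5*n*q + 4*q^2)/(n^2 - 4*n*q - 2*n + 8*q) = (n - q)/(n - 2)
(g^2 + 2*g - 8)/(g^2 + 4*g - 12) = (g + 4)/(g + 6)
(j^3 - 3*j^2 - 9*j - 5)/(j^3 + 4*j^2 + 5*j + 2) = (j - 5)/(j + 2)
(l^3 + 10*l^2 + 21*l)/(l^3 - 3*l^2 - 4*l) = (l^2 + 10*l + 21)/(l^2 - 3*l - 4)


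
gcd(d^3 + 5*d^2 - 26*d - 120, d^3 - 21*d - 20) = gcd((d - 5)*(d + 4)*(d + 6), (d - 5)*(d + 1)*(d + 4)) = d^2 - d - 20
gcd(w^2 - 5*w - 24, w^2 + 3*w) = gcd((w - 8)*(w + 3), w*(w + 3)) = w + 3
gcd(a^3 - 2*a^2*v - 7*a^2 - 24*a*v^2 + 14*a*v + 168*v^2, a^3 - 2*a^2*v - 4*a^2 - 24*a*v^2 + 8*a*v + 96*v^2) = -a^2 + 2*a*v + 24*v^2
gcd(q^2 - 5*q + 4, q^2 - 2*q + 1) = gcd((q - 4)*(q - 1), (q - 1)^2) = q - 1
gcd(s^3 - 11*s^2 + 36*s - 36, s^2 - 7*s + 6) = s - 6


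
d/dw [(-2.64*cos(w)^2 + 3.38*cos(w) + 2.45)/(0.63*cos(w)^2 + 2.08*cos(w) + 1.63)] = (7.6206*cos(w)^2 + 11.6934*cos(w) - 0.413399999999998)*sin(w)/(0.3969*cos(w)^4 + 2.6208*cos(w)^3 + 6.3802*cos(w)^2 + 6.7808*cos(w) + 2.6569)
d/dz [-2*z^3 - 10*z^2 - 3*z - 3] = -6*z^2 - 20*z - 3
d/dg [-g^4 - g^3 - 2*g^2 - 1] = g*(-4*g^2 - 3*g - 4)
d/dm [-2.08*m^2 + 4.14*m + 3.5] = 4.14 - 4.16*m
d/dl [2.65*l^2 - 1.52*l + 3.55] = 5.3*l - 1.52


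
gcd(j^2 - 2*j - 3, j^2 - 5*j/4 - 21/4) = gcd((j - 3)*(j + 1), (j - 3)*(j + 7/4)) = j - 3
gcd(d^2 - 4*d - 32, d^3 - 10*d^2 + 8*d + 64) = d - 8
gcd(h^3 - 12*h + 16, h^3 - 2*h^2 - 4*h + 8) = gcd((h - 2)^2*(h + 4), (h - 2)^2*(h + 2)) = h^2 - 4*h + 4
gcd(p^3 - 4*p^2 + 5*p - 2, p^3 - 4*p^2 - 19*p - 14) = 1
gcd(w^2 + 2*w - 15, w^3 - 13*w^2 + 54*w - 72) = w - 3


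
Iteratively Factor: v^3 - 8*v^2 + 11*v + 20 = (v - 4)*(v^2 - 4*v - 5) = (v - 4)*(v + 1)*(v - 5)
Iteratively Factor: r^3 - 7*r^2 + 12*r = (r)*(r^2 - 7*r + 12) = r*(r - 4)*(r - 3)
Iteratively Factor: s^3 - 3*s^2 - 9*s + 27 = (s - 3)*(s^2 - 9) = (s - 3)*(s + 3)*(s - 3)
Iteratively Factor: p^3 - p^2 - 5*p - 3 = (p - 3)*(p^2 + 2*p + 1) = (p - 3)*(p + 1)*(p + 1)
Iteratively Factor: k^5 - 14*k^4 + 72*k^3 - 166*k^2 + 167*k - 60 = (k - 5)*(k^4 - 9*k^3 + 27*k^2 - 31*k + 12) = (k - 5)*(k - 4)*(k^3 - 5*k^2 + 7*k - 3) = (k - 5)*(k - 4)*(k - 1)*(k^2 - 4*k + 3) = (k - 5)*(k - 4)*(k - 1)^2*(k - 3)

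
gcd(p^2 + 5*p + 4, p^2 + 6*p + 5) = p + 1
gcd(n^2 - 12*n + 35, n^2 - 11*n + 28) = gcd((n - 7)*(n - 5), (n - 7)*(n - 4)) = n - 7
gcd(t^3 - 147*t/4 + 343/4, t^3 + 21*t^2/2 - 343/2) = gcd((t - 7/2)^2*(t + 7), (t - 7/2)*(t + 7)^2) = t^2 + 7*t/2 - 49/2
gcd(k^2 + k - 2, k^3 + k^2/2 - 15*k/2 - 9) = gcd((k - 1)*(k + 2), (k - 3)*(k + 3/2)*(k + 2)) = k + 2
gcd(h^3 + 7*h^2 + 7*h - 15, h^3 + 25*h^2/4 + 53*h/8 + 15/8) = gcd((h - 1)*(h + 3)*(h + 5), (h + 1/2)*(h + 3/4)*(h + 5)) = h + 5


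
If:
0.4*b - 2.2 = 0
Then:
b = 5.50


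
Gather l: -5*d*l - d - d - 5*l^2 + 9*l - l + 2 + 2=-2*d - 5*l^2 + l*(8 - 5*d) + 4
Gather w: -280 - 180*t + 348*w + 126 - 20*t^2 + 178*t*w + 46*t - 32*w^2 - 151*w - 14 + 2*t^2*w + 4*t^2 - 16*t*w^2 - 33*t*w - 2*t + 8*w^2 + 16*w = -16*t^2 - 136*t + w^2*(-16*t - 24) + w*(2*t^2 + 145*t + 213) - 168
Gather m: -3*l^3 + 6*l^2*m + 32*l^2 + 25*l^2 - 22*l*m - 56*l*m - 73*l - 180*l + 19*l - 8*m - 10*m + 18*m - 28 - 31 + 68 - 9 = -3*l^3 + 57*l^2 - 234*l + m*(6*l^2 - 78*l)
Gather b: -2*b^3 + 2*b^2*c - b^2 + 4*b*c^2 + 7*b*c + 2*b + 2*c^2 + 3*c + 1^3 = -2*b^3 + b^2*(2*c - 1) + b*(4*c^2 + 7*c + 2) + 2*c^2 + 3*c + 1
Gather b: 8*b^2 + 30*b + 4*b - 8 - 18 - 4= 8*b^2 + 34*b - 30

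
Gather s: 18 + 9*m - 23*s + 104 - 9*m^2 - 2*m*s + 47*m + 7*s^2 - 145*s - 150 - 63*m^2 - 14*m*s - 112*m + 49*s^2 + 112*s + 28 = -72*m^2 - 56*m + 56*s^2 + s*(-16*m - 56)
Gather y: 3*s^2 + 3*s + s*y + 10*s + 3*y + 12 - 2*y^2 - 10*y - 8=3*s^2 + 13*s - 2*y^2 + y*(s - 7) + 4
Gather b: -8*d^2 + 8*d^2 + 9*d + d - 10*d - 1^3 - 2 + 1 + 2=0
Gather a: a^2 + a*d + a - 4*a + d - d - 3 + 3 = a^2 + a*(d - 3)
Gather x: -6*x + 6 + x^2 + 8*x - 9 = x^2 + 2*x - 3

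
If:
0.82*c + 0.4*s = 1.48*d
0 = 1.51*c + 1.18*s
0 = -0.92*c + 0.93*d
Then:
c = 0.00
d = 0.00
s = 0.00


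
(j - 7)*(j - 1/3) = j^2 - 22*j/3 + 7/3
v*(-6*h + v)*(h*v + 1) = -6*h^2*v^2 + h*v^3 - 6*h*v + v^2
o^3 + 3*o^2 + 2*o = o*(o + 1)*(o + 2)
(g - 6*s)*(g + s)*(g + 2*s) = g^3 - 3*g^2*s - 16*g*s^2 - 12*s^3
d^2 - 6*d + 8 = (d - 4)*(d - 2)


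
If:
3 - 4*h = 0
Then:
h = 3/4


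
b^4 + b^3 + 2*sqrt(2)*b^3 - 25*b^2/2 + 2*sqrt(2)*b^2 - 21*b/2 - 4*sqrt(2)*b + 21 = (b - 1)*(b + 2)*(b - 3*sqrt(2)/2)*(b + 7*sqrt(2)/2)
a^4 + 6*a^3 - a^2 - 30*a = a*(a - 2)*(a + 3)*(a + 5)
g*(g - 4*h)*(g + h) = g^3 - 3*g^2*h - 4*g*h^2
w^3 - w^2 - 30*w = w*(w - 6)*(w + 5)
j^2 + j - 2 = (j - 1)*(j + 2)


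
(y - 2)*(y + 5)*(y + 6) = y^3 + 9*y^2 + 8*y - 60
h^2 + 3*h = h*(h + 3)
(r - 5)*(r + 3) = r^2 - 2*r - 15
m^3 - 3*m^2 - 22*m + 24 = (m - 6)*(m - 1)*(m + 4)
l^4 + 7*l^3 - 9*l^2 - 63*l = l*(l - 3)*(l + 3)*(l + 7)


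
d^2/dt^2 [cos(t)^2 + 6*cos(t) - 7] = -6*cos(t) - 2*cos(2*t)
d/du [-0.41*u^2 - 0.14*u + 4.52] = -0.82*u - 0.14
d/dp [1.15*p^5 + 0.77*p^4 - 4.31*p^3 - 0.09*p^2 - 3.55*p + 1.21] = 5.75*p^4 + 3.08*p^3 - 12.93*p^2 - 0.18*p - 3.55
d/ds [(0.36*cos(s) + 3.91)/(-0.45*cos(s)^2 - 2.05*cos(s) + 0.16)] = (0.162*sin(s)^2 - 3.519*cos(s) - 8.2351)*sin(s)/(0.45*cos(s)^2 + 2.05*cos(s) - 0.16)^2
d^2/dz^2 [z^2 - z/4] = 2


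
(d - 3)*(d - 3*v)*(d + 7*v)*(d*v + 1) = d^4*v + 4*d^3*v^2 - 3*d^3*v + d^3 - 21*d^2*v^3 - 12*d^2*v^2 + 4*d^2*v - 3*d^2 + 63*d*v^3 - 21*d*v^2 - 12*d*v + 63*v^2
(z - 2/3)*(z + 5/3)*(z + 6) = z^3 + 7*z^2 + 44*z/9 - 20/3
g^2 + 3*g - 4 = (g - 1)*(g + 4)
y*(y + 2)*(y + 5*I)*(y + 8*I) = y^4 + 2*y^3 + 13*I*y^3 - 40*y^2 + 26*I*y^2 - 80*y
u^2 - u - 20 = (u - 5)*(u + 4)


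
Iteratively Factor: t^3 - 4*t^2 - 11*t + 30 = (t + 3)*(t^2 - 7*t + 10) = (t - 5)*(t + 3)*(t - 2)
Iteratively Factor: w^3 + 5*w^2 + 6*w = (w)*(w^2 + 5*w + 6) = w*(w + 2)*(w + 3)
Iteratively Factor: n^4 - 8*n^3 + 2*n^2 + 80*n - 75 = (n - 5)*(n^3 - 3*n^2 - 13*n + 15) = (n - 5)*(n + 3)*(n^2 - 6*n + 5) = (n - 5)^2*(n + 3)*(n - 1)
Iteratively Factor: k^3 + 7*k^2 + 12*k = (k + 3)*(k^2 + 4*k) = k*(k + 3)*(k + 4)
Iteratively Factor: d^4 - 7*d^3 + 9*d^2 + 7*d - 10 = (d - 2)*(d^3 - 5*d^2 - d + 5) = (d - 2)*(d + 1)*(d^2 - 6*d + 5) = (d - 5)*(d - 2)*(d + 1)*(d - 1)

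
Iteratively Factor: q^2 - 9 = (q + 3)*(q - 3)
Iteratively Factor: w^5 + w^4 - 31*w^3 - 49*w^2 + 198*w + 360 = (w + 3)*(w^4 - 2*w^3 - 25*w^2 + 26*w + 120) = (w - 3)*(w + 3)*(w^3 + w^2 - 22*w - 40) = (w - 3)*(w + 2)*(w + 3)*(w^2 - w - 20) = (w - 5)*(w - 3)*(w + 2)*(w + 3)*(w + 4)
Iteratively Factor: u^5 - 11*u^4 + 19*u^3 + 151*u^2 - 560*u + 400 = (u - 5)*(u^4 - 6*u^3 - 11*u^2 + 96*u - 80) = (u - 5)*(u - 4)*(u^3 - 2*u^2 - 19*u + 20) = (u - 5)*(u - 4)*(u - 1)*(u^2 - u - 20) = (u - 5)^2*(u - 4)*(u - 1)*(u + 4)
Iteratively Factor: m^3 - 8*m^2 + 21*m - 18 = (m - 2)*(m^2 - 6*m + 9) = (m - 3)*(m - 2)*(m - 3)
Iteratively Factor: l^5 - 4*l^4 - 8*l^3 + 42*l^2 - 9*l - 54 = (l + 1)*(l^4 - 5*l^3 - 3*l^2 + 45*l - 54) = (l - 3)*(l + 1)*(l^3 - 2*l^2 - 9*l + 18) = (l - 3)*(l - 2)*(l + 1)*(l^2 - 9) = (l - 3)*(l - 2)*(l + 1)*(l + 3)*(l - 3)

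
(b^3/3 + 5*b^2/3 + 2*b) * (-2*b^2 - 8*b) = -2*b^5/3 - 6*b^4 - 52*b^3/3 - 16*b^2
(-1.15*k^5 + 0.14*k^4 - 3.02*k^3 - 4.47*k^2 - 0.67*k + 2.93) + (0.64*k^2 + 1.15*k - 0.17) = -1.15*k^5 + 0.14*k^4 - 3.02*k^3 - 3.83*k^2 + 0.48*k + 2.76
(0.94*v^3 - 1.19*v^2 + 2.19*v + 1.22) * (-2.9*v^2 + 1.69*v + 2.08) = -2.726*v^5 + 5.0396*v^4 - 6.4069*v^3 - 2.3121*v^2 + 6.617*v + 2.5376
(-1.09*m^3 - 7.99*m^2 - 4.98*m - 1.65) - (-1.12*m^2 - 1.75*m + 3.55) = -1.09*m^3 - 6.87*m^2 - 3.23*m - 5.2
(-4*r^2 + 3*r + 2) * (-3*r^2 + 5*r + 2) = 12*r^4 - 29*r^3 + r^2 + 16*r + 4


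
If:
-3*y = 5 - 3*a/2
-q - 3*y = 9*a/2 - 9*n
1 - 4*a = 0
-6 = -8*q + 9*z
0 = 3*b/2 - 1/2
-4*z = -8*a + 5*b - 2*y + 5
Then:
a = 1/4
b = 1/3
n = -631/1152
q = -183/128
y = -37/24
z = -31/16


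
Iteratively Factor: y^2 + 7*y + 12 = (y + 3)*(y + 4)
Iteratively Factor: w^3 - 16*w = (w - 4)*(w^2 + 4*w) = w*(w - 4)*(w + 4)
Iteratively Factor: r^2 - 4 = (r + 2)*(r - 2)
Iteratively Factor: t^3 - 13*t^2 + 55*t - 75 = (t - 3)*(t^2 - 10*t + 25) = (t - 5)*(t - 3)*(t - 5)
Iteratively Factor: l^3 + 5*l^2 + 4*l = (l + 1)*(l^2 + 4*l) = (l + 1)*(l + 4)*(l)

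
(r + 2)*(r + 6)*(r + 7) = r^3 + 15*r^2 + 68*r + 84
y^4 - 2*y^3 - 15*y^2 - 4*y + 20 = (y - 5)*(y - 1)*(y + 2)^2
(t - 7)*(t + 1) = t^2 - 6*t - 7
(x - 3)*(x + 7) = x^2 + 4*x - 21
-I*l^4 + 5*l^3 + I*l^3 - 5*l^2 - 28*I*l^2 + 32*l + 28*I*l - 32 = (l - 4*I)*(l + I)*(l + 8*I)*(-I*l + I)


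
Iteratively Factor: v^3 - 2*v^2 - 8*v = (v)*(v^2 - 2*v - 8) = v*(v + 2)*(v - 4)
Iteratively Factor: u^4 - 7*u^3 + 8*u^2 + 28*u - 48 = (u - 3)*(u^3 - 4*u^2 - 4*u + 16) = (u - 3)*(u + 2)*(u^2 - 6*u + 8) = (u - 3)*(u - 2)*(u + 2)*(u - 4)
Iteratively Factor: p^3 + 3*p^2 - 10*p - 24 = (p + 2)*(p^2 + p - 12) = (p - 3)*(p + 2)*(p + 4)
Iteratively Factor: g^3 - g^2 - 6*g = (g + 2)*(g^2 - 3*g) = g*(g + 2)*(g - 3)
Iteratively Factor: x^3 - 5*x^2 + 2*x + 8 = (x - 4)*(x^2 - x - 2) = (x - 4)*(x + 1)*(x - 2)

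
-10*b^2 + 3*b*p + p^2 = (-2*b + p)*(5*b + p)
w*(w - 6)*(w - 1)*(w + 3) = w^4 - 4*w^3 - 15*w^2 + 18*w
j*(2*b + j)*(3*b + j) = 6*b^2*j + 5*b*j^2 + j^3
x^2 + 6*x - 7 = (x - 1)*(x + 7)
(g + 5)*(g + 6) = g^2 + 11*g + 30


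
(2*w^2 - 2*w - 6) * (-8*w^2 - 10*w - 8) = -16*w^4 - 4*w^3 + 52*w^2 + 76*w + 48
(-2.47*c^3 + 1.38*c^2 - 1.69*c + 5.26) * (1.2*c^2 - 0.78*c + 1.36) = -2.964*c^5 + 3.5826*c^4 - 6.4636*c^3 + 9.507*c^2 - 6.4012*c + 7.1536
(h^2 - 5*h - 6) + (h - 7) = h^2 - 4*h - 13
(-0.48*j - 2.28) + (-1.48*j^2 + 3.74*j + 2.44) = -1.48*j^2 + 3.26*j + 0.16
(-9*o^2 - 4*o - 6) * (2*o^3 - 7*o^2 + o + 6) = -18*o^5 + 55*o^4 + 7*o^3 - 16*o^2 - 30*o - 36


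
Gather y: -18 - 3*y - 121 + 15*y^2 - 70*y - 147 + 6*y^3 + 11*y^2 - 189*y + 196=6*y^3 + 26*y^2 - 262*y - 90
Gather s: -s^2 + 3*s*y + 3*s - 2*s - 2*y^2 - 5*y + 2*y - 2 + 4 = -s^2 + s*(3*y + 1) - 2*y^2 - 3*y + 2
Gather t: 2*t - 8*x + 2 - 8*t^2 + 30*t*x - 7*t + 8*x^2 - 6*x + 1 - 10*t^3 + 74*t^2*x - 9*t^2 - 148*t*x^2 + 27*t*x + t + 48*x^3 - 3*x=-10*t^3 + t^2*(74*x - 17) + t*(-148*x^2 + 57*x - 4) + 48*x^3 + 8*x^2 - 17*x + 3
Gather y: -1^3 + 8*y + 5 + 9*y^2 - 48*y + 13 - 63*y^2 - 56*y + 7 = -54*y^2 - 96*y + 24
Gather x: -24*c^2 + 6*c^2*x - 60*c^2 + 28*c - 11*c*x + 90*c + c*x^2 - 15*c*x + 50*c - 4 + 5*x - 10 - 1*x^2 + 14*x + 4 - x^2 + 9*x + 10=-84*c^2 + 168*c + x^2*(c - 2) + x*(6*c^2 - 26*c + 28)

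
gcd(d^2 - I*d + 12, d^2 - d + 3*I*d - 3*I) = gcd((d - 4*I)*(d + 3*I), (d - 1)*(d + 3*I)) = d + 3*I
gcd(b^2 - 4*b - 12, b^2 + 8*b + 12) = b + 2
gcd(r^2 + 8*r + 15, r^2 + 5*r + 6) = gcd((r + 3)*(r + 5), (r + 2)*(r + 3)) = r + 3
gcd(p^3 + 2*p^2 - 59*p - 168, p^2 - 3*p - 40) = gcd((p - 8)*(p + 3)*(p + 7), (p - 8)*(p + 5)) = p - 8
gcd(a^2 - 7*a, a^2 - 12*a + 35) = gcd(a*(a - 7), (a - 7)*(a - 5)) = a - 7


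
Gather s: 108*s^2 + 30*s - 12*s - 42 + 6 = 108*s^2 + 18*s - 36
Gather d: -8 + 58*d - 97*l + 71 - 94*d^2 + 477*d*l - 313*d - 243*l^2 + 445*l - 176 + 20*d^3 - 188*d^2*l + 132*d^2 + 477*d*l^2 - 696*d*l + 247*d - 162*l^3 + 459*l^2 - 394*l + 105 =20*d^3 + d^2*(38 - 188*l) + d*(477*l^2 - 219*l - 8) - 162*l^3 + 216*l^2 - 46*l - 8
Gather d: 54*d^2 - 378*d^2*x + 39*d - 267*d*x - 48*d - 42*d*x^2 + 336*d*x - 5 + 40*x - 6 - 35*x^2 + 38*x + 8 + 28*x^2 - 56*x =d^2*(54 - 378*x) + d*(-42*x^2 + 69*x - 9) - 7*x^2 + 22*x - 3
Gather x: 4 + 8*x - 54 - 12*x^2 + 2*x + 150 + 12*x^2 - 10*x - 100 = 0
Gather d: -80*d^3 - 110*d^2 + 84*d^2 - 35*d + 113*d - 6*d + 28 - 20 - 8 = -80*d^3 - 26*d^2 + 72*d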